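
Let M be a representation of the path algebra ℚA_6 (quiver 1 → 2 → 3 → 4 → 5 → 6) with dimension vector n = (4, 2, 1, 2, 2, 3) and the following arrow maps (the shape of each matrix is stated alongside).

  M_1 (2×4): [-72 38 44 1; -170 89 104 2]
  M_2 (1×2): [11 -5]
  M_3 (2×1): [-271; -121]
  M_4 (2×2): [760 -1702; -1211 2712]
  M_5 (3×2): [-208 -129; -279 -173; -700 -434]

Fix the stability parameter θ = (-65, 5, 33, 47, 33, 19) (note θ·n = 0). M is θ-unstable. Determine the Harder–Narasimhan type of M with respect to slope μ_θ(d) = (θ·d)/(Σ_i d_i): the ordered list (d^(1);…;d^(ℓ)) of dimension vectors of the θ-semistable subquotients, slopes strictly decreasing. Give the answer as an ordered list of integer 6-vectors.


Interval decomposition of M: I[1,1]^2, I[1,2], I[1,6], I[4,6], I[6,6].
HN type (ℓ=4): μ^(1)=33; μ^(2)=19; μ^(3)=5; μ^(4)=-65

((0, 0, 1, 2, 2, 2); (0, 0, 0, 0, 0, 1); (0, 2, 0, 0, 0, 0); (4, 0, 0, 0, 0, 0))


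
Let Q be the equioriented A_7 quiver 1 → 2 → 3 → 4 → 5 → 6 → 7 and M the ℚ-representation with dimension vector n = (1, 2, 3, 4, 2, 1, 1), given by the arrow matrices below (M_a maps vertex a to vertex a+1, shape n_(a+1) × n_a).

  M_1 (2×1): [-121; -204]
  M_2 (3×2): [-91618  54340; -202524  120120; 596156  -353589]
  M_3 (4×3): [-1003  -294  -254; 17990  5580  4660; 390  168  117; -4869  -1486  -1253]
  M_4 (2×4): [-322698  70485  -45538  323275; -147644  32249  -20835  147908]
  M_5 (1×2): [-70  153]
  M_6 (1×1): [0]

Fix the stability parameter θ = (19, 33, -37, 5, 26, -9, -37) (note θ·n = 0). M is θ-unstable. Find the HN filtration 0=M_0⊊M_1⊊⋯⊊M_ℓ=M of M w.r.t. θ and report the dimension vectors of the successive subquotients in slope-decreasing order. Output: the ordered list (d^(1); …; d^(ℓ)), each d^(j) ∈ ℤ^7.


Barcode: M ≅ I[1,6], I[2,5], I[3,3], I[4,4]^2, I[7,7]. HN layers by μ_θ (5 steps, strictly decreasing):
  μ^(1)=26; μ^(2)=17/2; μ^(3)=5; μ^(4)=-2; μ^(5)=-37

((0, 0, 0, 0, 1, 0, 0); (0, 0, 0, 0, 1, 1, 0); (1, 1, 1, 4, 0, 0, 0); (0, 1, 1, 0, 0, 0, 0); (0, 0, 1, 0, 0, 0, 1))


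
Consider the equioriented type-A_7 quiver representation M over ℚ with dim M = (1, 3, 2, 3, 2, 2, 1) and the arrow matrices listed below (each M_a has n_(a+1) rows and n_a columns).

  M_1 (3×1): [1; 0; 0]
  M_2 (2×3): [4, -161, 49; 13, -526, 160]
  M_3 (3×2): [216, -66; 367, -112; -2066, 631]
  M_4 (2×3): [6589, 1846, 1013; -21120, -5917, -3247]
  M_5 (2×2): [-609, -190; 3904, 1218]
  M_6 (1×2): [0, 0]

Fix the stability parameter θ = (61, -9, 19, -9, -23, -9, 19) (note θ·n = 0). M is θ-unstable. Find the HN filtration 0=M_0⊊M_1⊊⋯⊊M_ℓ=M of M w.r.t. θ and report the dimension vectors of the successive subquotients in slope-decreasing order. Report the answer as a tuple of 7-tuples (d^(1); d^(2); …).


Via rank(M_{q-1}∘⋯∘M_p): M ≅ I[1,6], I[2,2], I[2,6], I[4,4], I[7,7].
μ_θ-semistable layers: μ^(1)=19; μ^(2)=5; μ^(3)=-11/2; μ^(4)=-9

((0, 0, 0, 0, 0, 0, 1); (1, 1, 1, 1, 1, 1, 0); (0, 0, 1, 1, 1, 1, 0); (0, 2, 0, 1, 0, 0, 0))


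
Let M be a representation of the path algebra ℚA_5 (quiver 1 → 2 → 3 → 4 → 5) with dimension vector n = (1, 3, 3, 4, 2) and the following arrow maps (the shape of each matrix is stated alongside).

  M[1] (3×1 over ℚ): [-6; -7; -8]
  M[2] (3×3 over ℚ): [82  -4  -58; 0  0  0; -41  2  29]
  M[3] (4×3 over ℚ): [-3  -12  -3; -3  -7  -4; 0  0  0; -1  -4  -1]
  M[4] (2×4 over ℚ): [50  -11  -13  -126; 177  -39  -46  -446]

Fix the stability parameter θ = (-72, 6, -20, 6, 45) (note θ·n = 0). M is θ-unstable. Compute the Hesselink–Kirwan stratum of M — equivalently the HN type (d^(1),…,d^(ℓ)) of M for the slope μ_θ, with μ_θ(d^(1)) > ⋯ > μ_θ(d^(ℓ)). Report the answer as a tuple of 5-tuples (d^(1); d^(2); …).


Barcode: M ≅ I[1,2], I[2,2], I[2,5], I[3,3], I[3,5], I[4,4]^2. HN layers by μ_θ (5 steps, strictly decreasing):
  μ^(1)=45; μ^(2)=6; μ^(3)=-7; μ^(4)=-20; μ^(5)=-72

((0, 0, 0, 0, 2); (0, 2, 0, 4, 0); (0, 1, 1, 0, 0); (0, 0, 2, 0, 0); (1, 0, 0, 0, 0))


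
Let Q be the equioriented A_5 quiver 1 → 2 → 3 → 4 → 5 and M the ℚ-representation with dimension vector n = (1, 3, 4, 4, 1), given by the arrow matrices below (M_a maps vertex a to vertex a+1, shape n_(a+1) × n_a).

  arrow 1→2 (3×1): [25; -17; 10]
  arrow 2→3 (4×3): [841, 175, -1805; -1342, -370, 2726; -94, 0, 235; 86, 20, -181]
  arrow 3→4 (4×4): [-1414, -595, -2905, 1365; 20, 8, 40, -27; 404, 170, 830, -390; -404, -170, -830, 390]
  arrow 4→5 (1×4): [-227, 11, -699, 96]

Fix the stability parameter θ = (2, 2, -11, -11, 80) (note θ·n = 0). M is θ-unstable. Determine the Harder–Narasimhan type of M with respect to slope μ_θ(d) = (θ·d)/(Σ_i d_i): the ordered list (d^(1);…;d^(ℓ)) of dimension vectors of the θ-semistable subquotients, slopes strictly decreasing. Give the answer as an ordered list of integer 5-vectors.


Via rank(M_{q-1}∘⋯∘M_p): M ≅ I[1,2], I[2,3], I[2,5], I[3,3], I[3,4], I[4,4]^2.
μ_θ-semistable layers: μ^(1)=80; μ^(2)=2; μ^(3)=-9/2; μ^(4)=-20/3; μ^(5)=-11

((0, 0, 0, 0, 1); (1, 1, 0, 0, 0); (0, 1, 1, 0, 0); (0, 1, 1, 1, 0); (0, 0, 2, 3, 0))


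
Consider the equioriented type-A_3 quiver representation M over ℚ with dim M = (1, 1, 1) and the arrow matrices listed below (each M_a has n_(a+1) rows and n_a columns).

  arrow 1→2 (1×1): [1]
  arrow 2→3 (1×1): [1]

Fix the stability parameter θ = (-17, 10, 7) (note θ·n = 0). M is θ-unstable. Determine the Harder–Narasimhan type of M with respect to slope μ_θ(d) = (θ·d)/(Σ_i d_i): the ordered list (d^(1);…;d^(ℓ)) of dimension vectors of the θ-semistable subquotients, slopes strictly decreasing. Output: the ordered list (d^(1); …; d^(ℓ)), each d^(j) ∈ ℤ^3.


Barcode: M ≅ I[1,3]. HN layers by μ_θ (2 steps, strictly decreasing):
  μ^(1)=17/2; μ^(2)=-17

((0, 1, 1); (1, 0, 0))


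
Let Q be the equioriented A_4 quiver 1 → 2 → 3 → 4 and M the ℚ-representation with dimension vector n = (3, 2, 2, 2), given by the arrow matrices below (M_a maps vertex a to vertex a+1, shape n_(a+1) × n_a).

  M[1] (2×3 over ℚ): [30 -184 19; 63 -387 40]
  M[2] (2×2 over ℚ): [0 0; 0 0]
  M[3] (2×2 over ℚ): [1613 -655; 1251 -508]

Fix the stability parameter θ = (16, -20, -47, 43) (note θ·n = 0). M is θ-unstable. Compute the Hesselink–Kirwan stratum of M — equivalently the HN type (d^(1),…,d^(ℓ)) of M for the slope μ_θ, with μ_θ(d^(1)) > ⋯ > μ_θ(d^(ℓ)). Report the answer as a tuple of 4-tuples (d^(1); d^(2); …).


Via rank(M_{q-1}∘⋯∘M_p): M ≅ I[1,1], I[1,2]^2, I[3,4]^2.
μ_θ-semistable layers: μ^(1)=43; μ^(2)=16; μ^(3)=-2; μ^(4)=-47

((0, 0, 0, 2); (1, 0, 0, 0); (2, 2, 0, 0); (0, 0, 2, 0))


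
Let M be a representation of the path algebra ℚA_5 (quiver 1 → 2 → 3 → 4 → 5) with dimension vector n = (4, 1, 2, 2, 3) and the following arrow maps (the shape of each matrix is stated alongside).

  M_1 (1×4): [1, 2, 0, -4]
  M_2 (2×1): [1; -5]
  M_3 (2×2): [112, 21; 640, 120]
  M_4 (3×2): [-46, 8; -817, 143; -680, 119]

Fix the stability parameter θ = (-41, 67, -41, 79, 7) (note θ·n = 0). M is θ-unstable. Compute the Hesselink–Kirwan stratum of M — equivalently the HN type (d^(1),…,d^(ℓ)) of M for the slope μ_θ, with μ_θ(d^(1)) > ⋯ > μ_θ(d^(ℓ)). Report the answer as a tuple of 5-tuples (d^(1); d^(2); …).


Barcode: M ≅ I[1,1]^3, I[1,5], I[3,3], I[4,5], I[5,5]. HN layers by μ_θ (4 steps, strictly decreasing):
  μ^(1)=43; μ^(2)=13; μ^(3)=7; μ^(4)=-41

((0, 0, 0, 2, 2); (0, 1, 1, 0, 0); (0, 0, 0, 0, 1); (4, 0, 1, 0, 0))


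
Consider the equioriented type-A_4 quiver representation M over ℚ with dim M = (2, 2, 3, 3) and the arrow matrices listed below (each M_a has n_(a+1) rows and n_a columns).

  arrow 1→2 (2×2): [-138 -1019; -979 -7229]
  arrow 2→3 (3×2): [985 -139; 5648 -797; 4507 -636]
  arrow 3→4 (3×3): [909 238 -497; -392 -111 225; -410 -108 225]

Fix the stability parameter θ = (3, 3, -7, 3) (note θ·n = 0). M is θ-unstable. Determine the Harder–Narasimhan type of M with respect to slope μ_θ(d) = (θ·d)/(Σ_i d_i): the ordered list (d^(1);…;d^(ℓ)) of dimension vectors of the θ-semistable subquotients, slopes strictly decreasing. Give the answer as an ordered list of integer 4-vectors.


Via rank(M_{q-1}∘⋯∘M_p): M ≅ I[1,4]^2, I[3,4].
μ_θ-semistable layers: μ^(1)=3; μ^(2)=-1/3; μ^(3)=-7

((0, 0, 0, 3); (2, 2, 2, 0); (0, 0, 1, 0))


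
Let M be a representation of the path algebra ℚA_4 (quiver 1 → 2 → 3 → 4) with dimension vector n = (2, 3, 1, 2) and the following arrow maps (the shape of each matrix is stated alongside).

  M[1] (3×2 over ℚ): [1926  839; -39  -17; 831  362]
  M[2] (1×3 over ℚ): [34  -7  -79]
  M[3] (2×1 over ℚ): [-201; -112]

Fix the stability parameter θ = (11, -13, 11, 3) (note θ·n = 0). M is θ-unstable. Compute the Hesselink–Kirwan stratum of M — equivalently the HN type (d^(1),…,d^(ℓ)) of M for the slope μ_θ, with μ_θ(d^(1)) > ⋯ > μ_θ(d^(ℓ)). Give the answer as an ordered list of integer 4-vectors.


Via rank(M_{q-1}∘⋯∘M_p): M ≅ I[1,2], I[1,4], I[2,2], I[4,4].
μ_θ-semistable layers: μ^(1)=7; μ^(2)=3; μ^(3)=-1; μ^(4)=-13

((0, 0, 1, 1); (0, 0, 0, 1); (2, 2, 0, 0); (0, 1, 0, 0))


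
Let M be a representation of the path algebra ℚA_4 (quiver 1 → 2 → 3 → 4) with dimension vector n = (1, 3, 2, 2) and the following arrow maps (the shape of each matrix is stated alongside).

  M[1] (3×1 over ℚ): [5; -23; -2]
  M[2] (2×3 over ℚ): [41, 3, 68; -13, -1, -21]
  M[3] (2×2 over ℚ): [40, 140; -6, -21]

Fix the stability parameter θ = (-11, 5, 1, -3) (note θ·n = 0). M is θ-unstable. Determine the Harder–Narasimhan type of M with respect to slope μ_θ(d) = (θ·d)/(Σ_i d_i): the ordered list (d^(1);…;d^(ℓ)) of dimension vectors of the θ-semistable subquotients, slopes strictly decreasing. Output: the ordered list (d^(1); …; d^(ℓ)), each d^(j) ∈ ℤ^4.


Interval decomposition of M: I[1,2], I[2,3], I[2,4], I[4,4].
HN type (ℓ=5): μ^(1)=5; μ^(2)=3; μ^(3)=1; μ^(4)=-3; μ^(5)=-11

((0, 1, 0, 0); (0, 1, 1, 0); (0, 1, 1, 1); (0, 0, 0, 1); (1, 0, 0, 0))


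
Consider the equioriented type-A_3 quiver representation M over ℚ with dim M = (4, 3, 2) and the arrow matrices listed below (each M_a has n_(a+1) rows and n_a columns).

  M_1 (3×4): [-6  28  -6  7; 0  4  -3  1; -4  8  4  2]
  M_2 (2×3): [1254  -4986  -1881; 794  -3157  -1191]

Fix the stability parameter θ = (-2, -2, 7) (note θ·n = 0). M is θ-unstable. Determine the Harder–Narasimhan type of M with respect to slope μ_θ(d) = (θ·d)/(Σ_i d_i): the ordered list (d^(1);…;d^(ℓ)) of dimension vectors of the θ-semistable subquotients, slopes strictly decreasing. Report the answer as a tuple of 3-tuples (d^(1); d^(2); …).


Barcode: M ≅ I[1,1]^2, I[1,2], I[1,3], I[2,3]. HN layers by μ_θ (2 steps, strictly decreasing):
  μ^(1)=7; μ^(2)=-2

((0, 0, 2); (4, 3, 0))


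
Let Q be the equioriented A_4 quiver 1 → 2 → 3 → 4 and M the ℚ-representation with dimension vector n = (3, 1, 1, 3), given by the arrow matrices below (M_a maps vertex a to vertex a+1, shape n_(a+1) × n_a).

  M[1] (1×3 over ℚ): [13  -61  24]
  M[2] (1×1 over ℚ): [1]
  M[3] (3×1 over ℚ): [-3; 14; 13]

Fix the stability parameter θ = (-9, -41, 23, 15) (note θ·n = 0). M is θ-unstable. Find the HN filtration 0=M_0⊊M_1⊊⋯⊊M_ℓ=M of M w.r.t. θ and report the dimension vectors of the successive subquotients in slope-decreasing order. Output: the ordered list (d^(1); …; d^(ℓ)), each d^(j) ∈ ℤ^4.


Interval decomposition of M: I[1,1]^2, I[1,4], I[4,4]^2.
HN type (ℓ=4): μ^(1)=19; μ^(2)=15; μ^(3)=-9; μ^(4)=-25

((0, 0, 1, 1); (0, 0, 0, 2); (2, 0, 0, 0); (1, 1, 0, 0))


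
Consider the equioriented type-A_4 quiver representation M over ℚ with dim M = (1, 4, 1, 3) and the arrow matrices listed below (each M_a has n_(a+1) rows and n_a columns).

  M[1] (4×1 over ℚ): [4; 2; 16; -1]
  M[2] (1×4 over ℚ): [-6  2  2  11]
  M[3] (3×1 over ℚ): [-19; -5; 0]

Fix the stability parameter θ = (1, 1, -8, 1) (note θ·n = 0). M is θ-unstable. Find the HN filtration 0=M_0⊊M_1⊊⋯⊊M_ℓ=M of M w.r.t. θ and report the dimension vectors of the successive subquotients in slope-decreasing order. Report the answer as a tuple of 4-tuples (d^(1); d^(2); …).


Interval decomposition of M: I[1,4], I[2,2]^3, I[4,4]^2.
HN type (ℓ=2): μ^(1)=1; μ^(2)=-2

((0, 3, 0, 3); (1, 1, 1, 0))


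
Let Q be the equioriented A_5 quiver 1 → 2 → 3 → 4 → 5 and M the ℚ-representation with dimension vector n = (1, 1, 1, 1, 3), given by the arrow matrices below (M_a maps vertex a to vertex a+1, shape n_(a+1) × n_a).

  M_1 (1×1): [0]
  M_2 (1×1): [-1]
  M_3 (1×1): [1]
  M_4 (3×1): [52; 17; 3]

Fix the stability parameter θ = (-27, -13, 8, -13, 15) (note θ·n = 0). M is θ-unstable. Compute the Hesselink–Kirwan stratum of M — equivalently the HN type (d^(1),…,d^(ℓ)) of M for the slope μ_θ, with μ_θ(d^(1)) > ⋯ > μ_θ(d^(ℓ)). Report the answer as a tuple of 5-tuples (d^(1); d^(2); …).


Barcode: M ≅ I[1,1], I[2,5], I[5,5]^2. HN layers by μ_θ (4 steps, strictly decreasing):
  μ^(1)=15; μ^(2)=-5/2; μ^(3)=-13; μ^(4)=-27

((0, 0, 0, 0, 3); (0, 0, 1, 1, 0); (0, 1, 0, 0, 0); (1, 0, 0, 0, 0))


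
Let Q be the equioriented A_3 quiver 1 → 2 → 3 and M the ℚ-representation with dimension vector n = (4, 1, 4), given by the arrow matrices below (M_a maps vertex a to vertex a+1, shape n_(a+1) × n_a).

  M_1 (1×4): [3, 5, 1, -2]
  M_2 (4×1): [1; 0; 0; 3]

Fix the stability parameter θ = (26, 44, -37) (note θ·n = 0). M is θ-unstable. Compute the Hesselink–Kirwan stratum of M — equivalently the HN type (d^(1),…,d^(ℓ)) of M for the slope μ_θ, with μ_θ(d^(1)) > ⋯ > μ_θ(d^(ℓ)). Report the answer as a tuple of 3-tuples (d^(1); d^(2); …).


Via rank(M_{q-1}∘⋯∘M_p): M ≅ I[1,1]^3, I[1,3], I[3,3]^3.
μ_θ-semistable layers: μ^(1)=26; μ^(2)=11; μ^(3)=-37

((3, 0, 0); (1, 1, 1); (0, 0, 3))


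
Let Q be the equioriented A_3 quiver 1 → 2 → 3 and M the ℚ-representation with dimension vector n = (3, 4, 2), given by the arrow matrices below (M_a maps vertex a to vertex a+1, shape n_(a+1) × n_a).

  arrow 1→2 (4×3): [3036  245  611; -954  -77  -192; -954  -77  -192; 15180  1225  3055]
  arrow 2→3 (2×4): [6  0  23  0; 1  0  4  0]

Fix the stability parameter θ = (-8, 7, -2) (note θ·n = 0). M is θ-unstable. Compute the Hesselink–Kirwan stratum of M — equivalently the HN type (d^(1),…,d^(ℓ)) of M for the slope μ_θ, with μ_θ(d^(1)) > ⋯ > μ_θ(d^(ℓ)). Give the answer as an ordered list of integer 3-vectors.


Barcode: M ≅ I[1,1], I[1,3]^2, I[2,2]^2. HN layers by μ_θ (3 steps, strictly decreasing):
  μ^(1)=7; μ^(2)=5/2; μ^(3)=-8

((0, 2, 0); (0, 2, 2); (3, 0, 0))


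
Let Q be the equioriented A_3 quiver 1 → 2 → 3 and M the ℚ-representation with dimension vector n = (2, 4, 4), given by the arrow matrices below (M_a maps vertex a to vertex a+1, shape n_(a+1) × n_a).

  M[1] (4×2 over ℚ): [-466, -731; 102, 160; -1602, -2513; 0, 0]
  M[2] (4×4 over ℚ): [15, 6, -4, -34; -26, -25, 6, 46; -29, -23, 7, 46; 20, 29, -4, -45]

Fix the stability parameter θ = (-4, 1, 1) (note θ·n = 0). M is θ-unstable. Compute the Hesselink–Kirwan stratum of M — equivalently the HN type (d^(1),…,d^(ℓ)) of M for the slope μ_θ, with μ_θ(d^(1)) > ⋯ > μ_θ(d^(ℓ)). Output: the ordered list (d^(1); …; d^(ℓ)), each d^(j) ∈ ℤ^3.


Interval decomposition of M: I[1,3]^2, I[2,3]^2.
HN type (ℓ=2): μ^(1)=1; μ^(2)=-4

((0, 4, 4); (2, 0, 0))


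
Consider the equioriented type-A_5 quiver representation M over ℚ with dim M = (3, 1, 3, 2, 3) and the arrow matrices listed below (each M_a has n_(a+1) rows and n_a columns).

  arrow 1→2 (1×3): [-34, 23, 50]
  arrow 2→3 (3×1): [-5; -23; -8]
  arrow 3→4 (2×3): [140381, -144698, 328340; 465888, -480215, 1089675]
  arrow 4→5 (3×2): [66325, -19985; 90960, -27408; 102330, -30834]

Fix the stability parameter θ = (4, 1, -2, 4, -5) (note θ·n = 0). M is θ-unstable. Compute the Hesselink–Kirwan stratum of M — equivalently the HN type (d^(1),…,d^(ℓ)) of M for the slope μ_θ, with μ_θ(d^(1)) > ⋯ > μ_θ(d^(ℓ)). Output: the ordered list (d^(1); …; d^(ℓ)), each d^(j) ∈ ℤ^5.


Barcode: M ≅ I[1,1]^2, I[1,4], I[3,3], I[3,5], I[5,5]^2. HN layers by μ_θ (5 steps, strictly decreasing):
  μ^(1)=4; μ^(2)=1; μ^(3)=-1/2; μ^(4)=-2; μ^(5)=-5

((2, 0, 0, 1, 0); (1, 1, 1, 0, 0); (0, 0, 0, 1, 1); (0, 0, 2, 0, 0); (0, 0, 0, 0, 2))


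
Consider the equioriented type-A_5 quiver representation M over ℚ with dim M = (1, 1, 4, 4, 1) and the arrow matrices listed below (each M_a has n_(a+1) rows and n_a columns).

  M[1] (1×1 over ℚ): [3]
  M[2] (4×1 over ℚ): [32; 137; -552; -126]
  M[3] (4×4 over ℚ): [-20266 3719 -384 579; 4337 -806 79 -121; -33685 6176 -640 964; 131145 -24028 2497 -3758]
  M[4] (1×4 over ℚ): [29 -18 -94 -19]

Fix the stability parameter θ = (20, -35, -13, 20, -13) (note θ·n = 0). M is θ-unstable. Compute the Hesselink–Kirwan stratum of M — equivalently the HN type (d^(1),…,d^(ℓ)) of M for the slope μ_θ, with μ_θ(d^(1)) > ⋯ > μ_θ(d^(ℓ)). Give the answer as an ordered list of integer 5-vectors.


Barcode: M ≅ I[1,5], I[3,4]^3. HN layers by μ_θ (4 steps, strictly decreasing):
  μ^(1)=20; μ^(2)=7/2; μ^(3)=-28/3; μ^(4)=-13

((0, 0, 0, 3, 0); (0, 0, 0, 1, 1); (1, 1, 1, 0, 0); (0, 0, 3, 0, 0))


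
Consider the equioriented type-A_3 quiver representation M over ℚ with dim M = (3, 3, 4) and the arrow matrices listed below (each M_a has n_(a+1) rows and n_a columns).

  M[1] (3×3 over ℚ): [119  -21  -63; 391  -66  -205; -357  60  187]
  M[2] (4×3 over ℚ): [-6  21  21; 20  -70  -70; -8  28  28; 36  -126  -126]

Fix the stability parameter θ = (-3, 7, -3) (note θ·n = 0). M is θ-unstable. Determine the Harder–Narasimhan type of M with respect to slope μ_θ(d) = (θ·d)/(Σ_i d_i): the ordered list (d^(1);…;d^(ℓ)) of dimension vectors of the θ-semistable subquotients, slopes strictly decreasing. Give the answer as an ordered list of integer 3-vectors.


Barcode: M ≅ I[1,1], I[1,2]^2, I[2,3], I[3,3]^3. HN layers by μ_θ (3 steps, strictly decreasing):
  μ^(1)=7; μ^(2)=2; μ^(3)=-3

((0, 2, 0); (0, 1, 1); (3, 0, 3))


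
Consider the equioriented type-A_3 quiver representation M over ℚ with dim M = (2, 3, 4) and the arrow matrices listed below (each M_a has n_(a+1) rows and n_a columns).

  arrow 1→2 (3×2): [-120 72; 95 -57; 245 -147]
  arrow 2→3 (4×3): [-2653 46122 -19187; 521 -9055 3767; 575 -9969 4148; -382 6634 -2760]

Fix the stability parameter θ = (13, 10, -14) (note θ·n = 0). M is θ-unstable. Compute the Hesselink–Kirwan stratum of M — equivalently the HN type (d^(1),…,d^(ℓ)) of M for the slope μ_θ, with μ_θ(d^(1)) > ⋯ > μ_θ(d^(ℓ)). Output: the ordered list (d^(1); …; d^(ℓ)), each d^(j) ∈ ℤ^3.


Via rank(M_{q-1}∘⋯∘M_p): M ≅ I[1,1], I[1,3], I[2,3]^2, I[3,3].
μ_θ-semistable layers: μ^(1)=13; μ^(2)=3; μ^(3)=-2; μ^(4)=-14

((1, 0, 0); (1, 1, 1); (0, 2, 2); (0, 0, 1))


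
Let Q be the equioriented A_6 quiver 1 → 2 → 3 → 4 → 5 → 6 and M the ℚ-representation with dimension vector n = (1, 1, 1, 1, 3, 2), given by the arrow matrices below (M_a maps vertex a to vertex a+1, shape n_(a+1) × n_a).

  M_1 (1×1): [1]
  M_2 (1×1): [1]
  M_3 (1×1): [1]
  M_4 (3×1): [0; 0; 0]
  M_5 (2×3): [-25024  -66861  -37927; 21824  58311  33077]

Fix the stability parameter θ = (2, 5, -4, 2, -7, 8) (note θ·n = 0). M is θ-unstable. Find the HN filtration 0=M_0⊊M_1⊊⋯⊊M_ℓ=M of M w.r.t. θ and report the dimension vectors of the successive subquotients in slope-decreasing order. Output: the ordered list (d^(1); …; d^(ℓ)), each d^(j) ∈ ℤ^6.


Via rank(M_{q-1}∘⋯∘M_p): M ≅ I[1,4], I[5,5]^2, I[5,6], I[6,6].
μ_θ-semistable layers: μ^(1)=8; μ^(2)=2; μ^(3)=1; μ^(4)=-7

((0, 0, 0, 0, 0, 2); (0, 0, 0, 1, 0, 0); (1, 1, 1, 0, 0, 0); (0, 0, 0, 0, 3, 0))


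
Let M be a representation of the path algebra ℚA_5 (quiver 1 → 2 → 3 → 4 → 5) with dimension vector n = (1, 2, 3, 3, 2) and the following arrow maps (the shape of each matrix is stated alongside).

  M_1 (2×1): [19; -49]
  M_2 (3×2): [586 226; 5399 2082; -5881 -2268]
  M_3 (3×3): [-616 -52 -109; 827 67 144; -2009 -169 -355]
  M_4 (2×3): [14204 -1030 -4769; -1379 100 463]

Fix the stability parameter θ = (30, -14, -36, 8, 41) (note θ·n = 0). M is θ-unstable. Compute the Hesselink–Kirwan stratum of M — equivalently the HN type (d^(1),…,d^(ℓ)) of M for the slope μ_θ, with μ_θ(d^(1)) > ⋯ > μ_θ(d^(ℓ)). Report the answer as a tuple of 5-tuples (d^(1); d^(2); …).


Interval decomposition of M: I[1,5], I[2,5], I[3,4].
HN type (ℓ=5): μ^(1)=41; μ^(2)=8; μ^(3)=-20/3; μ^(4)=-25; μ^(5)=-36

((0, 0, 0, 0, 2); (0, 0, 0, 3, 0); (1, 1, 1, 0, 0); (0, 1, 1, 0, 0); (0, 0, 1, 0, 0))


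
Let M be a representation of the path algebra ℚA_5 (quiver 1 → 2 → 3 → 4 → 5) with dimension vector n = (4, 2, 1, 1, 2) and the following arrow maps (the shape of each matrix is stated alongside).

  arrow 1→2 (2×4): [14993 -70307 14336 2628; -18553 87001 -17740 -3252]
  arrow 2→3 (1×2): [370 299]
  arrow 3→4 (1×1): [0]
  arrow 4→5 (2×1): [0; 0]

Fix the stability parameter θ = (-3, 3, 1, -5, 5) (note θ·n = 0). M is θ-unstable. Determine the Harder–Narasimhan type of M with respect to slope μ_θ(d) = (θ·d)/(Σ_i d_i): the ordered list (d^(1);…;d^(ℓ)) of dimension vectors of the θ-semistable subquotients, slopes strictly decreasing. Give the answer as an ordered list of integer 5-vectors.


Via rank(M_{q-1}∘⋯∘M_p): M ≅ I[1,1]^2, I[1,2], I[1,3], I[4,4], I[5,5]^2.
μ_θ-semistable layers: μ^(1)=5; μ^(2)=3; μ^(3)=2; μ^(4)=-3; μ^(5)=-5

((0, 0, 0, 0, 2); (0, 1, 0, 0, 0); (0, 1, 1, 0, 0); (4, 0, 0, 0, 0); (0, 0, 0, 1, 0))


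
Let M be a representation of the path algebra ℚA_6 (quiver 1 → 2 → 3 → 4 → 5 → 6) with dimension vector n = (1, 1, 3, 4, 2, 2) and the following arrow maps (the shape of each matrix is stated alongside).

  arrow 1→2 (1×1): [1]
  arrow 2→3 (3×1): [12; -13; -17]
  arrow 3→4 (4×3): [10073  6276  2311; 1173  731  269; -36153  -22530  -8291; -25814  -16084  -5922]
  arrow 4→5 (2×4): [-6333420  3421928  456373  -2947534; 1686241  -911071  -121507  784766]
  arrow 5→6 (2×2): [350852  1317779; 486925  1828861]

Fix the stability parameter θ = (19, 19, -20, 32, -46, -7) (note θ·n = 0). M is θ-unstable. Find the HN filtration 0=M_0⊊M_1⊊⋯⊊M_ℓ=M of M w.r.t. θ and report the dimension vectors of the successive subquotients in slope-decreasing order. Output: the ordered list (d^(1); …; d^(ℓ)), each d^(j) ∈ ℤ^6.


Barcode: M ≅ I[1,6], I[3,4], I[3,6], I[4,4]. HN layers by μ_θ (4 steps, strictly decreasing):
  μ^(1)=32; μ^(2)=-1/2; μ^(3)=-7; μ^(4)=-20

((0, 0, 0, 2, 0, 0); (1, 1, 1, 1, 1, 1); (0, 0, 0, 1, 1, 1); (0, 0, 2, 0, 0, 0))


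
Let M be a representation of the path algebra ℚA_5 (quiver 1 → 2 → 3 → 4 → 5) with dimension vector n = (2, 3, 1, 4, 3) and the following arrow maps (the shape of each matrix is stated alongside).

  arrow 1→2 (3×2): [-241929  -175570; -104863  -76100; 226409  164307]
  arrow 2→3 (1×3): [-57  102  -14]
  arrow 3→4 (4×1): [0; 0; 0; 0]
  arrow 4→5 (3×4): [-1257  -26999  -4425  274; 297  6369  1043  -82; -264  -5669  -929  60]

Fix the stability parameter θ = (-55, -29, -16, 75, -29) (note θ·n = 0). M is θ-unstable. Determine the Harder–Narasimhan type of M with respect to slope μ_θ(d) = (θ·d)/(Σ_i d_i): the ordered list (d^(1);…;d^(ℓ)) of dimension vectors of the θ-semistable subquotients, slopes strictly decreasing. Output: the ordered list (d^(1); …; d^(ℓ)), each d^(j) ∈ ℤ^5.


Barcode: M ≅ I[1,2], I[1,3], I[2,2], I[4,4], I[4,5]^3. HN layers by μ_θ (5 steps, strictly decreasing):
  μ^(1)=75; μ^(2)=23; μ^(3)=-16; μ^(4)=-29; μ^(5)=-55

((0, 0, 0, 1, 0); (0, 0, 0, 3, 3); (0, 0, 1, 0, 0); (0, 3, 0, 0, 0); (2, 0, 0, 0, 0))


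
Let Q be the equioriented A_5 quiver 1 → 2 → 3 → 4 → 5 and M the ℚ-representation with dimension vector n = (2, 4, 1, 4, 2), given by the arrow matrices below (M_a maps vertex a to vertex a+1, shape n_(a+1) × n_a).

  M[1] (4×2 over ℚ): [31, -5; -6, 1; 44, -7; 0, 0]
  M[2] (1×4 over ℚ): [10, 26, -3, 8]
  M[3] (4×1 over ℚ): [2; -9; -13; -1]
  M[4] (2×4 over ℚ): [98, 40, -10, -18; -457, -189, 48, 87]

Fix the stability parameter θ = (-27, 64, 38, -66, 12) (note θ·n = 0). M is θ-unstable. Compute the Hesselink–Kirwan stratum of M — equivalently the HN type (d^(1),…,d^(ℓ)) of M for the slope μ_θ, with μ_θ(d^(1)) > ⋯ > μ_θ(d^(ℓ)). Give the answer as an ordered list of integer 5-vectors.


Barcode: M ≅ I[1,2], I[1,5], I[2,2]^2, I[4,4]^2, I[4,5]. HN layers by μ_θ (4 steps, strictly decreasing):
  μ^(1)=64; μ^(2)=12; μ^(3)=-27; μ^(4)=-66

((0, 3, 0, 0, 0); (0, 1, 1, 1, 2); (2, 0, 0, 0, 0); (0, 0, 0, 3, 0))


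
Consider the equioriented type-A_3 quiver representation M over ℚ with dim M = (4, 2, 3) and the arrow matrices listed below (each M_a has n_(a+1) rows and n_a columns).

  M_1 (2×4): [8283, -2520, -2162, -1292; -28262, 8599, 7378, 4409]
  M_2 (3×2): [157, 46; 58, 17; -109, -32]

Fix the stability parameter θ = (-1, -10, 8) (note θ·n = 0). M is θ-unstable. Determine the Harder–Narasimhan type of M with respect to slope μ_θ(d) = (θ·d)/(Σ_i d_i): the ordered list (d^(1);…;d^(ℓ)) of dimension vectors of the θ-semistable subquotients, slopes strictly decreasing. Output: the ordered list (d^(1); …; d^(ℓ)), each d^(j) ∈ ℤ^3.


Barcode: M ≅ I[1,1]^2, I[1,3]^2, I[3,3]. HN layers by μ_θ (3 steps, strictly decreasing):
  μ^(1)=8; μ^(2)=-1; μ^(3)=-11/2

((0, 0, 3); (2, 0, 0); (2, 2, 0))


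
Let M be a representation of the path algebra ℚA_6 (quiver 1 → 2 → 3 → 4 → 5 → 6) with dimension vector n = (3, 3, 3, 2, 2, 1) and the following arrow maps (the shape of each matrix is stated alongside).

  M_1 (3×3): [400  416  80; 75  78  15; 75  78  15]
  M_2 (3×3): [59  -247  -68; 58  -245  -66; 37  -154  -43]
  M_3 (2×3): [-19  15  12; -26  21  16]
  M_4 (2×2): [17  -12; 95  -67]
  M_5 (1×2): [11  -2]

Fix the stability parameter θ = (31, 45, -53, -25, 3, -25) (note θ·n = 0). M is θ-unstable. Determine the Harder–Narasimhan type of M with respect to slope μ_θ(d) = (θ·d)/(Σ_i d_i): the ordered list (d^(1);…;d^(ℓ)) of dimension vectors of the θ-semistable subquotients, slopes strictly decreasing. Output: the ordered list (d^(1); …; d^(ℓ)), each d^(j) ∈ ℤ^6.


Via rank(M_{q-1}∘⋯∘M_p): M ≅ I[1,1]^2, I[1,6], I[2,3], I[2,5].
μ_θ-semistable layers: μ^(1)=31; μ^(2)=3; μ^(3)=-4; μ^(4)=-11

((2, 0, 0, 0, 0, 0); (0, 0, 0, 0, 1, 0); (1, 2, 2, 1, 1, 1); (0, 1, 1, 1, 0, 0))


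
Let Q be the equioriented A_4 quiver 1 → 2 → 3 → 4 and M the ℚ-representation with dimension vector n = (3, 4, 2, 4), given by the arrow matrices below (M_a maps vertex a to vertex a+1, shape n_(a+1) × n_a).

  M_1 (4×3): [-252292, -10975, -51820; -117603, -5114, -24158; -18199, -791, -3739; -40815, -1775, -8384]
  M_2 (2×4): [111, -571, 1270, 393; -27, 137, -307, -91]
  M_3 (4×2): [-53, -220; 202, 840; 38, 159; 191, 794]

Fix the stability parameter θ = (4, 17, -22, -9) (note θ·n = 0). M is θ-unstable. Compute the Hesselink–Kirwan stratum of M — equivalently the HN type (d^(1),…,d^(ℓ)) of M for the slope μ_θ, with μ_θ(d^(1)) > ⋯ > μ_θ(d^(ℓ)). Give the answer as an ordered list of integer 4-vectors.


Via rank(M_{q-1}∘⋯∘M_p): M ≅ I[1,2]^2, I[1,4], I[2,4], I[4,4]^2.
μ_θ-semistable layers: μ^(1)=17; μ^(2)=4; μ^(3)=-5/2; μ^(4)=-14/3; μ^(5)=-9

((0, 2, 0, 0); (2, 0, 0, 0); (1, 1, 1, 1); (0, 1, 1, 1); (0, 0, 0, 2))


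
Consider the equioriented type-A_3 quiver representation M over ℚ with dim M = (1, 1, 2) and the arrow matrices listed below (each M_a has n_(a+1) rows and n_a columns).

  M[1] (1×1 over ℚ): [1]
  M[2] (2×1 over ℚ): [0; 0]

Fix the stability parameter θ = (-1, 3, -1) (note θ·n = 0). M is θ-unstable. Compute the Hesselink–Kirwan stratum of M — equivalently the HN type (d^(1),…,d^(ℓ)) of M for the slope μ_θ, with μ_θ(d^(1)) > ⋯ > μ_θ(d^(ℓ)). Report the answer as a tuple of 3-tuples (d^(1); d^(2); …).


Barcode: M ≅ I[1,2], I[3,3]^2. HN layers by μ_θ (2 steps, strictly decreasing):
  μ^(1)=3; μ^(2)=-1

((0, 1, 0); (1, 0, 2))


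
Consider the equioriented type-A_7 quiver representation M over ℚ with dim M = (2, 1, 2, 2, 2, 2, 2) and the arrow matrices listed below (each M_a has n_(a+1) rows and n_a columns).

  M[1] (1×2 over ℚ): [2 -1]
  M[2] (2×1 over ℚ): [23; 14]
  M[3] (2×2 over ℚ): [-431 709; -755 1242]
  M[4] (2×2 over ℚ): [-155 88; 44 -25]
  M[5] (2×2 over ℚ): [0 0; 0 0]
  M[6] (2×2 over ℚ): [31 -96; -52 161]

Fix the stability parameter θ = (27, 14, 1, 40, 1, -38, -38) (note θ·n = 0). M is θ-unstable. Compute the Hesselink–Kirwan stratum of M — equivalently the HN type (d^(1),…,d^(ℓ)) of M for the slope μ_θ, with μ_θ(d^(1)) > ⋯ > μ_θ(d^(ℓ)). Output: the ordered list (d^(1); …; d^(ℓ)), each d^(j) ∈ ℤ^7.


Barcode: M ≅ I[1,1], I[1,5], I[3,5], I[6,7]^2. HN layers by μ_θ (5 steps, strictly decreasing):
  μ^(1)=27; μ^(2)=41/2; μ^(3)=14; μ^(4)=1; μ^(5)=-38

((1, 0, 0, 0, 0, 0, 0); (0, 0, 0, 2, 2, 0, 0); (1, 1, 1, 0, 0, 0, 0); (0, 0, 1, 0, 0, 0, 0); (0, 0, 0, 0, 0, 2, 2))


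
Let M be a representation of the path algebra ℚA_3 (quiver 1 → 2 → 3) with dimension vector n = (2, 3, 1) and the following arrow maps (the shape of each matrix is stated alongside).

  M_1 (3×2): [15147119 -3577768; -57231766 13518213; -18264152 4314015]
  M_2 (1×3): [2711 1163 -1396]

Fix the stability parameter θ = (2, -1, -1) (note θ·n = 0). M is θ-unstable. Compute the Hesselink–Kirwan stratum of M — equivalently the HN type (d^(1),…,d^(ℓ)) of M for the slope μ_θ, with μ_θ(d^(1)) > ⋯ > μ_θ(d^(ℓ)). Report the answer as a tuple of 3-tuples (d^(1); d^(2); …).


Interval decomposition of M: I[1,2], I[1,3], I[2,2].
HN type (ℓ=3): μ^(1)=1/2; μ^(2)=0; μ^(3)=-1

((1, 1, 0); (1, 1, 1); (0, 1, 0))


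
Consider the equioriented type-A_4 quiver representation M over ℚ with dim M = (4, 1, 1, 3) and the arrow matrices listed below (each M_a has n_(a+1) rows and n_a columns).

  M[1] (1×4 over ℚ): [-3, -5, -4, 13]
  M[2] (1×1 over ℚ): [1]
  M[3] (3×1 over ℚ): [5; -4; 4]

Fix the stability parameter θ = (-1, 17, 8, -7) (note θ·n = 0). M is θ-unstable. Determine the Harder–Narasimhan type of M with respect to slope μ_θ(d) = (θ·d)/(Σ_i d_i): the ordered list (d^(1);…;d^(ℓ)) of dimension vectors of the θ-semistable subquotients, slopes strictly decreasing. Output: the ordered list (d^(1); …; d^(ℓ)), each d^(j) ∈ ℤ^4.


Via rank(M_{q-1}∘⋯∘M_p): M ≅ I[1,1]^3, I[1,4], I[4,4]^2.
μ_θ-semistable layers: μ^(1)=6; μ^(2)=-1; μ^(3)=-7

((0, 1, 1, 1); (4, 0, 0, 0); (0, 0, 0, 2))


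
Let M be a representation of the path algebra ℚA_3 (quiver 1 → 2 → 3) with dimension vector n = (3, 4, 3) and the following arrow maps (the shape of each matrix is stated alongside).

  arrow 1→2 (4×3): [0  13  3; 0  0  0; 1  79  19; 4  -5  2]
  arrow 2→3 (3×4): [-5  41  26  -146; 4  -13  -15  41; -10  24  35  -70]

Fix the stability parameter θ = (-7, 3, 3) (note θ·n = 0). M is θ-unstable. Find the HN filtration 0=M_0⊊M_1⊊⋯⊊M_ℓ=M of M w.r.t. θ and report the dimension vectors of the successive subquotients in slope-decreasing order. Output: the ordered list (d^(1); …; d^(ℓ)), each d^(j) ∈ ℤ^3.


Interval decomposition of M: I[1,3]^3, I[2,2].
HN type (ℓ=2): μ^(1)=3; μ^(2)=-7

((0, 4, 3); (3, 0, 0))


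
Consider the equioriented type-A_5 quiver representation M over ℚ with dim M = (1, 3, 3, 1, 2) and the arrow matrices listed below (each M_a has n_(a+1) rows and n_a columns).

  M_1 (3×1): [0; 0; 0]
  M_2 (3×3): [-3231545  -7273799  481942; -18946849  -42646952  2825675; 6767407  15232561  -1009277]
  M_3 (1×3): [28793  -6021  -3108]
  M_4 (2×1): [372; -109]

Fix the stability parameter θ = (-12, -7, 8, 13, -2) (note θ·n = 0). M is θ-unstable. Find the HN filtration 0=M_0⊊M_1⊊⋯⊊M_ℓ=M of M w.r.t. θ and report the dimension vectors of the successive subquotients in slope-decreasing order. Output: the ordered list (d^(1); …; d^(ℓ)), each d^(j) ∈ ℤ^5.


Via rank(M_{q-1}∘⋯∘M_p): M ≅ I[1,1], I[2,3]^2, I[2,5], I[5,5].
μ_θ-semistable layers: μ^(1)=8; μ^(2)=19/3; μ^(3)=-2; μ^(4)=-7; μ^(5)=-12

((0, 0, 2, 0, 0); (0, 0, 1, 1, 1); (0, 0, 0, 0, 1); (0, 3, 0, 0, 0); (1, 0, 0, 0, 0))


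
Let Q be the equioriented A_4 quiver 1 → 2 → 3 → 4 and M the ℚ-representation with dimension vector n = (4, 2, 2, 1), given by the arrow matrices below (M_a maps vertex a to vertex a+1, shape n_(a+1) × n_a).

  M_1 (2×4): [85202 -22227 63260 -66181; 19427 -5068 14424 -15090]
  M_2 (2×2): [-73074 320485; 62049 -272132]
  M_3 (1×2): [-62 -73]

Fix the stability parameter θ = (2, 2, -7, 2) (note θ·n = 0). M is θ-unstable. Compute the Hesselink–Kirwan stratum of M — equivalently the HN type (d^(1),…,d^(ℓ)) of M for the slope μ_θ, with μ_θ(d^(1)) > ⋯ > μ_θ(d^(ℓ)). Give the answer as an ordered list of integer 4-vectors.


Interval decomposition of M: I[1,1]^2, I[1,3], I[1,4].
HN type (ℓ=2): μ^(1)=2; μ^(2)=-1

((2, 0, 0, 1); (2, 2, 2, 0))


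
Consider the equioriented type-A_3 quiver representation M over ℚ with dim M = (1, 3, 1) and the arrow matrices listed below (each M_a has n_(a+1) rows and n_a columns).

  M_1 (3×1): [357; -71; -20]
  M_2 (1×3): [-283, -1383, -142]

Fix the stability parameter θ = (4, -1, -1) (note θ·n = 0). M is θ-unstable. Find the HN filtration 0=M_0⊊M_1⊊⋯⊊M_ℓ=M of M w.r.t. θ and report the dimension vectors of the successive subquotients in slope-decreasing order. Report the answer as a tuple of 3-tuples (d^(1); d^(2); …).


Via rank(M_{q-1}∘⋯∘M_p): M ≅ I[1,3], I[2,2]^2.
μ_θ-semistable layers: μ^(1)=2/3; μ^(2)=-1

((1, 1, 1); (0, 2, 0))


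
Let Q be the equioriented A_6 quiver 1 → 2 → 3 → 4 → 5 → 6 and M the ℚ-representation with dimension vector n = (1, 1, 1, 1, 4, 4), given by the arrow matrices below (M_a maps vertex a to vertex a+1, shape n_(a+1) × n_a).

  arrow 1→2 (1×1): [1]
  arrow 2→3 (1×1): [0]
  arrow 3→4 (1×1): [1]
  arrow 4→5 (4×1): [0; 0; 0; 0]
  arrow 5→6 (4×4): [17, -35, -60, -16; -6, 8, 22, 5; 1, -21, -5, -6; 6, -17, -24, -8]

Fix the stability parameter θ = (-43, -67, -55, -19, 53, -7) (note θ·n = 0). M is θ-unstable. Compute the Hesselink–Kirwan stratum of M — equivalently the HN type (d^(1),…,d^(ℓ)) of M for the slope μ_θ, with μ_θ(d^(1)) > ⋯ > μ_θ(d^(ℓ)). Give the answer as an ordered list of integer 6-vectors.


Via rank(M_{q-1}∘⋯∘M_p): M ≅ I[1,2], I[3,4], I[5,6]^4.
μ_θ-semistable layers: μ^(1)=23; μ^(2)=-19; μ^(3)=-55

((0, 0, 0, 0, 4, 4); (0, 0, 0, 1, 0, 0); (1, 1, 1, 0, 0, 0))


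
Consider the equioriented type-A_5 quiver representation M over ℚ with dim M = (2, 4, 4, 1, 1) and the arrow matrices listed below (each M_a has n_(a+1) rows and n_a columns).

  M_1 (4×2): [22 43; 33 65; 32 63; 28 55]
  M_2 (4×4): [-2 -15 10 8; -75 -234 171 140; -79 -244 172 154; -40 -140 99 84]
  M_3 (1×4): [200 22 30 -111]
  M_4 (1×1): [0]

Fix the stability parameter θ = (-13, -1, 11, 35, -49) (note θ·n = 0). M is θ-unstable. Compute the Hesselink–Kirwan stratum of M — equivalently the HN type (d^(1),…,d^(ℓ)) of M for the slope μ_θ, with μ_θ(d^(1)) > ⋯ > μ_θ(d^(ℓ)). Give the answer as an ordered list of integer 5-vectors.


Interval decomposition of M: I[1,3], I[1,4], I[2,3]^2, I[5,5].
HN type (ℓ=5): μ^(1)=35; μ^(2)=11; μ^(3)=-1; μ^(4)=-13; μ^(5)=-49

((0, 0, 0, 1, 0); (0, 0, 4, 0, 0); (0, 4, 0, 0, 0); (2, 0, 0, 0, 0); (0, 0, 0, 0, 1))


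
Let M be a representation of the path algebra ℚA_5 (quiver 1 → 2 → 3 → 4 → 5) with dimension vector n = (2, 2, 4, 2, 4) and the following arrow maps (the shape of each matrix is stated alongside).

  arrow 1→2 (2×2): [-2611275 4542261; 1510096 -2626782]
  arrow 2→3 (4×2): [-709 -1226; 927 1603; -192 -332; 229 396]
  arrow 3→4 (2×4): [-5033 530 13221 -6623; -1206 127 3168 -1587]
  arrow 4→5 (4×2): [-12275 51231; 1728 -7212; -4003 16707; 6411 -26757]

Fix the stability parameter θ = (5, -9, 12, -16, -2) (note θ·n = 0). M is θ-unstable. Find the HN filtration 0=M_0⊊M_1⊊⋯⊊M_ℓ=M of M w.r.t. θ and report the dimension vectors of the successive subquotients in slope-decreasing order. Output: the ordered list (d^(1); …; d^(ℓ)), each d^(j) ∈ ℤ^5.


Interval decomposition of M: I[1,3], I[1,5], I[3,3], I[3,5], I[5,5]^2.
HN type (ℓ=2): μ^(1)=12; μ^(2)=-2

((0, 0, 2, 0, 0); (2, 2, 2, 2, 4))


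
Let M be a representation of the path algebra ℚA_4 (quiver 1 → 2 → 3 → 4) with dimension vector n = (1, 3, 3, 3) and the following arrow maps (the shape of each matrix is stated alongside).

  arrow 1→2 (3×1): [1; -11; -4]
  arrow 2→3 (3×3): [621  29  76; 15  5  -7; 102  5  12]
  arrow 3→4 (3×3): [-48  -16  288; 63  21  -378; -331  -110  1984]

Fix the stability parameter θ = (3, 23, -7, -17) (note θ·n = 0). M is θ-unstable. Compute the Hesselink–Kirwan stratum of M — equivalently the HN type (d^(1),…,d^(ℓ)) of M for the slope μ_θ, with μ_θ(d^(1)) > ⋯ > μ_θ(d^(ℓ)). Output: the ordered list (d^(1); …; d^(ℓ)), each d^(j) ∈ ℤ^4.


Interval decomposition of M: I[1,4], I[2,3], I[2,4], I[4,4].
HN type (ℓ=4): μ^(1)=8; μ^(2)=1/2; μ^(3)=-1/3; μ^(4)=-17

((0, 1, 1, 0); (1, 1, 1, 1); (0, 1, 1, 1); (0, 0, 0, 1))


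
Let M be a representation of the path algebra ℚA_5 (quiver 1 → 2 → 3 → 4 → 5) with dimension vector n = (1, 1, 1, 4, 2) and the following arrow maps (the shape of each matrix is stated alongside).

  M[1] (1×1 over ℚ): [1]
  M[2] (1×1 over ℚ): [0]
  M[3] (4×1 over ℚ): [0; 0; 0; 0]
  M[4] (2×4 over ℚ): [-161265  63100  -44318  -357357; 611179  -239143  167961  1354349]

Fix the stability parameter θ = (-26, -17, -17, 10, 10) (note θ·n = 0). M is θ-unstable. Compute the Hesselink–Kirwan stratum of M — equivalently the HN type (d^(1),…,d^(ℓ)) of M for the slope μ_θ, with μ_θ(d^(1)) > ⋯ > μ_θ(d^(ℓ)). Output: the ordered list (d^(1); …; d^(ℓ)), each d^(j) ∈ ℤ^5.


Barcode: M ≅ I[1,2], I[3,3], I[4,4]^2, I[4,5]^2. HN layers by μ_θ (3 steps, strictly decreasing):
  μ^(1)=10; μ^(2)=-17; μ^(3)=-26

((0, 0, 0, 4, 2); (0, 1, 1, 0, 0); (1, 0, 0, 0, 0))


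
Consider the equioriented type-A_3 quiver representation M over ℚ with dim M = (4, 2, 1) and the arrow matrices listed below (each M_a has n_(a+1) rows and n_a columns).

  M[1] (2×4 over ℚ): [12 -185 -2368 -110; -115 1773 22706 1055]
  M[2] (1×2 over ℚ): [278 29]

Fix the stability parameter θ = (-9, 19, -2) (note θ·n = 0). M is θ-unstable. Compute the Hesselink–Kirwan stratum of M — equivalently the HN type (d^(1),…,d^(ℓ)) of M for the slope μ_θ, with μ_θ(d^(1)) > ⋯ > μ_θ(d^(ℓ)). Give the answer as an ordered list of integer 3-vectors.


Barcode: M ≅ I[1,1]^2, I[1,2], I[1,3]. HN layers by μ_θ (3 steps, strictly decreasing):
  μ^(1)=19; μ^(2)=17/2; μ^(3)=-9

((0, 1, 0); (0, 1, 1); (4, 0, 0))


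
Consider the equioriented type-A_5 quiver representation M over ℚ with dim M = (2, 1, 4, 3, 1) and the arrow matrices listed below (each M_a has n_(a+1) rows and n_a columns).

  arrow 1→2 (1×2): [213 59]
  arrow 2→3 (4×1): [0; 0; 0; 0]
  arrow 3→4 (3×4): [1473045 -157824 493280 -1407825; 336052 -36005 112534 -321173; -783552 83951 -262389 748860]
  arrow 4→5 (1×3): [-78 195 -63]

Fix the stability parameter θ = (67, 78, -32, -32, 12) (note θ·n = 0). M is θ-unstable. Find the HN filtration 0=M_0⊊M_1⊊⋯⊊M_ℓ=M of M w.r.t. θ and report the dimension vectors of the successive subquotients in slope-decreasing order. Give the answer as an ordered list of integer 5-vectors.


Barcode: M ≅ I[1,1], I[1,2], I[3,3], I[3,4]^2, I[3,5]. HN layers by μ_θ (4 steps, strictly decreasing):
  μ^(1)=78; μ^(2)=67; μ^(3)=12; μ^(4)=-32

((0, 1, 0, 0, 0); (2, 0, 0, 0, 0); (0, 0, 0, 0, 1); (0, 0, 4, 3, 0))
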